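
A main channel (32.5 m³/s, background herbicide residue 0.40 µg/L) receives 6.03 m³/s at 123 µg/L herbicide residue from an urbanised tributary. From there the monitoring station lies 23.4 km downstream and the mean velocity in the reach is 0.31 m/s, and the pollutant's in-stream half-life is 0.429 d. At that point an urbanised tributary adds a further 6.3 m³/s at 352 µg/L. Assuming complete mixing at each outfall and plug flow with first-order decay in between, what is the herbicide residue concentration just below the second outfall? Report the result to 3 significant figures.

After mixing, C = (32.50·0.4000 + 6.030·123.0) / 38.53 = 754.7/38.53 = 19.59 µg/L; combined flow 38.53 m³/s.
Travel time t = 23.4·1000 / 0.31 = 75480 s = 20.97 h.
Half-life 0.429 d → k = ln 2 / 0.429 = 1.616 d⁻¹.
Applying C = C₀e^(−kt): 19.59 × 0.2438 = 4.774 µg/L.
At the second outfall, C = (38.53·4.774 + 6.300·352.0) / (38.53 + 6.300) = 53.57 µg/L.

53.6 µg/L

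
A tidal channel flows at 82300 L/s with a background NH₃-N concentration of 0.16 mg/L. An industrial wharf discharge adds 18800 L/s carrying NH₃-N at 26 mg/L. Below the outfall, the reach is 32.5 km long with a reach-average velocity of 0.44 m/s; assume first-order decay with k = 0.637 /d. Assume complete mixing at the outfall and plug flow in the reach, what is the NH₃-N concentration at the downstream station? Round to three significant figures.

2.88 mg/L

Mass balance: C = (82300·0.1600 + 18800·26.00) / 101100 = 502000/101100 = 4.965 mg/L.
Travel time t = 32.5·1000 / 0.44 = 73860 s = 20.52 h.
Decay over the reach: 4.965·exp(−kt) = 4.965·0.5801 = 2.880 mg/L.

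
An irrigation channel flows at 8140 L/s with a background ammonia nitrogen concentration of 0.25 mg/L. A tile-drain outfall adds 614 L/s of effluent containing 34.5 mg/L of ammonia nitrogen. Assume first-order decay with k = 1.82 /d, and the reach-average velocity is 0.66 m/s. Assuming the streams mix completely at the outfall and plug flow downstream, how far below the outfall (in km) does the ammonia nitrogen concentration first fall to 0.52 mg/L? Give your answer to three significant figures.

Mass balance: C = (8140·0.2500 + 614.0·34.50) / 8754 = 23220/8754 = 2.652 mg/L.
Set 2.652·exp(−k·t) = 0.52 → t = ln(2.652/0.52)/k = 77350 s = 21.49 h.
Distance = v·t = 0.66·77350 = 51050 m = 51.05 km.

51.1 km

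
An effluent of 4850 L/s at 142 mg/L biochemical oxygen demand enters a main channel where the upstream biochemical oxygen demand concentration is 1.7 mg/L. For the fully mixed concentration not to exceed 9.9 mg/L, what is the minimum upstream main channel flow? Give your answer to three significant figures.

78100 L/s

Set C_mix = 9.9: (Q·1.700 + 4850·142.0) / (Q + 4850) = 9.9
→ Q = 4850·(142.0 − 9.9)/(9.9 − 1.700) = 78130 L/s.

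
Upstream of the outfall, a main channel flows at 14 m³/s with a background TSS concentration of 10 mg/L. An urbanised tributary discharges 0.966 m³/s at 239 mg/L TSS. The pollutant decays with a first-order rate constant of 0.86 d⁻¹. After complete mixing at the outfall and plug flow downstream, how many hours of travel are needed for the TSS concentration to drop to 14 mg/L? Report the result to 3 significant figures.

15.9 h

Conservation of mass: C = (14.00·10.00 + 0.9660·239.0) / 14.97 = 370.9/14.97 = 24.78 mg/L.
24.78·exp(−k·t) = 14 → t = ln(24.78/14)/k = 57370 s = 15.94 h.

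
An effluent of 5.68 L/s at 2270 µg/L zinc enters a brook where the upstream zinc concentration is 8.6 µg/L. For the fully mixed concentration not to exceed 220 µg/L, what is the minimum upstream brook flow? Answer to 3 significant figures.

Set C_mix = 220: (Q·8.600 + 5.680·2270) / (Q + 5.680) = 220
→ Q = 5.680·(2270 − 220)/(220 − 8.600) = 55.08 L/s.

55.1 L/s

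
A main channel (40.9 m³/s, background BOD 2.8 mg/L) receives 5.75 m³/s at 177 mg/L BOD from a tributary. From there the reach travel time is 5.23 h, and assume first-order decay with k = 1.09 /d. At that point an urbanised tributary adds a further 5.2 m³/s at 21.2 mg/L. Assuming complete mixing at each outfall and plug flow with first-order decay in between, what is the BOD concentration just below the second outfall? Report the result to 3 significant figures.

19.3 mg/L

After mixing, C = (40.90·2.800 + 5.750·177.0) / 46.65 = 1132/46.65 = 24.27 mg/L; combined flow 46.65 m³/s.
After decay, C = 24.27 × e^(−kt) = 24.27 × 0.7886 = 19.14 mg/L.
At the second outfall, C = (46.65·19.14 + 5.200·21.20) / (46.65 + 5.200) = 19.35 mg/L.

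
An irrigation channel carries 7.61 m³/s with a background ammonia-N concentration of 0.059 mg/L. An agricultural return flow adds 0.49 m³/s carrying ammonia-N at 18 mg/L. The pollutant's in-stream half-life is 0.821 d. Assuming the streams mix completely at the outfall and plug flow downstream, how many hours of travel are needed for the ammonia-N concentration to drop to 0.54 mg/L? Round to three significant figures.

21.3 h

Mass balance: C = (7.610·0.05900 + 0.4900·18.00) / 8.100 = 9.269/8.100 = 1.144 mg/L.
Half-life 0.821 d → k = ln 2 / 0.821 = 0.8443 d⁻¹.
1.144·exp(−k·t) = 0.54 → t = ln(1.144/0.54)/k = 76850 s = 21.35 h.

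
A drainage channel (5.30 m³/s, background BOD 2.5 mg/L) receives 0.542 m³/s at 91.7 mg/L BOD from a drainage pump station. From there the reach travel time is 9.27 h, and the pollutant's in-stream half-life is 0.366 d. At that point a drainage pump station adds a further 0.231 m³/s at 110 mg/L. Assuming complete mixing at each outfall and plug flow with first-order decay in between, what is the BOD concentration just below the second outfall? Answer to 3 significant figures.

9.17 mg/L

After mixing, C = (5.300·2.500 + 0.5420·91.70) / 5.842 = 62.95/5.842 = 10.78 mg/L; combined flow 5.842 m³/s.
Half-life 0.366 d → k = ln 2 / 0.366 = 1.894 d⁻¹.
Applying C = C₀e^(−kt): 10.78 × 0.4812 = 5.185 mg/L.
Second outfall: C = (5.842·5.185 + 0.2310·110.0)/6.073 = 9.172 mg/L.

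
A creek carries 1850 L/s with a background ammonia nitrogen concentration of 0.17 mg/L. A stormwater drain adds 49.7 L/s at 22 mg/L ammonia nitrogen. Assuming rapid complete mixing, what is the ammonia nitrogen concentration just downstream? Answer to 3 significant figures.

0.741 mg/L

After mixing, C = (1850·0.1700 + 49.70·22.00) / 1900 = 1408/1900 = 0.7411 mg/L.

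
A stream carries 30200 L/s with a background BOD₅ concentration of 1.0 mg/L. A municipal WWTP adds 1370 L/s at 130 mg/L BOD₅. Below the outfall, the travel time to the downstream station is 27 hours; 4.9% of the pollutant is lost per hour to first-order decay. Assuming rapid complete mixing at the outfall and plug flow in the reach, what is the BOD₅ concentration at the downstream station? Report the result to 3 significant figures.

1.70 mg/L

Conservation of mass: C = (30200·1.000 + 1370·130.0) / 31570 = 208300/31570 = 6.598 mg/L.
4.9%/h lost → k = −ln(1 − 0.049) = 0.05024 h⁻¹.
Decay over the reach: 6.598·exp(−kt) = 6.598·0.2576 = 1.699 mg/L.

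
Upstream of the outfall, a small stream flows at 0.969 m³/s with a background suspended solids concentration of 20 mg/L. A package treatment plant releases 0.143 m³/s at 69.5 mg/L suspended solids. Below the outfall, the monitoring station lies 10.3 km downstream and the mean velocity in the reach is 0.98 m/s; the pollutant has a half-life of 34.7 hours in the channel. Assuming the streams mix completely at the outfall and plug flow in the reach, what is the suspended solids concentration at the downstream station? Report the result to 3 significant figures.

24.9 mg/L

Mixed concentration C = ΣQC/ΣQ = (0.9690·20.00 + 0.1430·69.50) / 1.112 = 29.32/1.112 = 26.37 mg/L.
Travel time t = 10.3·1000 / 0.98 = 10510 s = 2.920 h.
Half-life 34.7 h → k = ln 2 / 34.7 = 0.01998 h⁻¹ = 0.4794 d⁻¹.
Applying C = C₀e^(−kt): 26.37 × 0.9433 = 24.87 mg/L.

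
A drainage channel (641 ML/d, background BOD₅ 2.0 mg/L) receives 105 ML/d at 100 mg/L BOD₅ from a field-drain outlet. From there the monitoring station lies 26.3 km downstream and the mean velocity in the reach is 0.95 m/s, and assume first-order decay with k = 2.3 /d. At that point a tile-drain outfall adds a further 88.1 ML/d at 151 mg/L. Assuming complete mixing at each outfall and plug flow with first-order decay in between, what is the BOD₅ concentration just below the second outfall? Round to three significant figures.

Conservation of mass: C = (641.0·2.000 + 105.0·100.0) / 746.0 = 11780/746.0 = 15.79 mg/L; combined flow 746.0 ML/d.
Travel time t = 26.3·1000 / 0.95 = 27680 s = 7.690 h.
Applying C = C₀e^(−kt): 15.79 × 0.4786 = 7.558 mg/L.
Second outfall: C = (746.0·7.558 + 88.10·151.0)/834.1 = 22.71 mg/L.

22.7 mg/L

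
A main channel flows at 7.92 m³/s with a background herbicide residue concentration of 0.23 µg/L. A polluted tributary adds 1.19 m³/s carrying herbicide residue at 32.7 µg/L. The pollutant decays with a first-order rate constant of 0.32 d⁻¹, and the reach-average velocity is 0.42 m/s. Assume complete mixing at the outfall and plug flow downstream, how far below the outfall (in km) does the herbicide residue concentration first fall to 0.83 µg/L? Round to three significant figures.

191 km

Mass balance: C = (7.920·0.2300 + 1.190·32.70) / 9.110 = 40.73/9.110 = 4.471 µg/L.
Set 4.471·exp(−k·t) = 0.83 → t = ln(4.471/0.83)/k = 454700 s = 126.3 h.
Distance = v·t = 0.42·454700 = 191000 m = 191.0 km.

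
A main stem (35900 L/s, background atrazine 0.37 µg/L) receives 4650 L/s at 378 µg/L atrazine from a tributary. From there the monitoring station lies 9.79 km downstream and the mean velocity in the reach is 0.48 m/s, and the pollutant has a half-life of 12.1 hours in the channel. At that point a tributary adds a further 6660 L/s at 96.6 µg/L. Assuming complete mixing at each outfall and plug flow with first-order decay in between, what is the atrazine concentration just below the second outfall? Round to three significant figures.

40.7 µg/L

After mixing, C = (35900·0.3700 + 4650·378.0) / 40550 = 1771000/40550 = 43.67 µg/L; combined flow 40550 L/s.
Travel time t = 9.79·1000 / 0.48 = 20400 s = 5.666 h.
Half-life 12.1 h → k = ln 2 / 12.1 = 0.05728 h⁻¹ = 1.375 d⁻¹.
First-order decay: C = 43.67·exp(−k·t) = 43.67·0.7229 = 31.57 µg/L.
At the second outfall, C = (40550·31.57 + 6660·96.60) / (40550 + 6660) = 40.74 µg/L.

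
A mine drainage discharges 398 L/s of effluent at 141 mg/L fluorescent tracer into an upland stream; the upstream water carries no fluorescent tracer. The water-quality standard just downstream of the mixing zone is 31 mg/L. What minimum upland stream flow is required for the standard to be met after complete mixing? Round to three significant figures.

1410 L/s

Set C_mix = 31: (Q·0 + 398.0·141.0) / (Q + 398.0) = 31
→ Q = 398.0·(141.0 − 31)/(31 − 0) = 1412 L/s.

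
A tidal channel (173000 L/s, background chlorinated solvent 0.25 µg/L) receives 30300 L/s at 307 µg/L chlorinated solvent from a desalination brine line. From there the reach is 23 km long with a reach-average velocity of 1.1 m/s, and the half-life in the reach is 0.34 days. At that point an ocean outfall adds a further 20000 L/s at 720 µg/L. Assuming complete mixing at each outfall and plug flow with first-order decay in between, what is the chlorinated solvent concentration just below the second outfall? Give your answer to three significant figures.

90.0 µg/L

Flow-weighted average: C = (173000·0.2500 + 30300·307.0) / 203300 = 9345000/203300 = 45.97 µg/L; combined flow 203300 L/s.
Travel time t = 23·1000 / 1.1 = 20910 s = 5.808 h.
Half-life 0.34 d → k = ln 2 / 0.34 = 2.039 d⁻¹.
Decay over the reach: 45.97·exp(−kt) = 45.97·0.6106 = 28.07 µg/L.
At the second outfall, C = (203300·28.07 + 20000·720.0) / (203300 + 20000) = 90.04 µg/L.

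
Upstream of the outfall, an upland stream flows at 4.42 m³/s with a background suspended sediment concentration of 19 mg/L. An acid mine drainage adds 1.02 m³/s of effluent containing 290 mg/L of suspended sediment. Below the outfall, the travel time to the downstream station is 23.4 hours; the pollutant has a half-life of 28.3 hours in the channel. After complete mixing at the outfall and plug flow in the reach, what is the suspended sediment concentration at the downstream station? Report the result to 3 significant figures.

Flow-weighted average: C = (4.420·19.00 + 1.020·290.0) / 5.440 = 379.8/5.440 = 69.81 mg/L.
Half-life 28.3 h → k = ln 2 / 28.3 = 0.02449 h⁻¹ = 0.5878 d⁻¹.
Applying C = C₀e^(−kt): 69.81 × 0.5638 = 39.36 mg/L.

39.4 mg/L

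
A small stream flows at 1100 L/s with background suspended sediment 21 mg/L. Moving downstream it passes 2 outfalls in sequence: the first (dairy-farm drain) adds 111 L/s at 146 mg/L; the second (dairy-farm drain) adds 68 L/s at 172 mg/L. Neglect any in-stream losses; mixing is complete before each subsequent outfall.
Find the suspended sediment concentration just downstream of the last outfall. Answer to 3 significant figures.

Outfall 1: combined Q = 1211 L/s; C = (1100·21.00 + 111.0·146.0)/1211 = 32.46 mg/L.
Outfall 2: combined Q = 1279 L/s; C = (1211·32.46 + 68.00·172.0)/1279 = 39.88 mg/L.

39.9 mg/L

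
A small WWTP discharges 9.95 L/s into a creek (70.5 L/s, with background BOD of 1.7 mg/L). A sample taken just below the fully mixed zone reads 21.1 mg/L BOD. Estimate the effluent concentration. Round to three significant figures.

159 mg/L

Mass balance: 70.50·1.700 + 9.950·Cₑ = 80.45·21.10
→ Cₑ = (80.45·21.10 − 70.50·1.700) / 9.950 = 158.6 mg/L.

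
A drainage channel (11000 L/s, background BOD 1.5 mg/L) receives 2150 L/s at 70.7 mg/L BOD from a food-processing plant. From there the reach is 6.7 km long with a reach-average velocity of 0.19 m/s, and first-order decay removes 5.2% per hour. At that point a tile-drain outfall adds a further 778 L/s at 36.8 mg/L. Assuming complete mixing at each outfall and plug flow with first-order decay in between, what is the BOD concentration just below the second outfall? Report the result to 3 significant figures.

Flow-weighted average: C = (11000·1.500 + 2150·70.70) / 13150 = 168500/13150 = 12.81 mg/L; combined flow 13150 L/s.
Travel time t = 6.7·1000 / 0.19 = 35260 s = 9.795 h.
5.2%/h lost → k = −ln(1 − 0.052) = 0.05340 h⁻¹.
After decay, C = 12.81 × e^(−kt) = 12.81 × 0.5927 = 7.595 mg/L.
At the second outfall, C = (13150·7.595 + 778.0·36.80) / (13150 + 778.0) = 9.226 mg/L.

9.23 mg/L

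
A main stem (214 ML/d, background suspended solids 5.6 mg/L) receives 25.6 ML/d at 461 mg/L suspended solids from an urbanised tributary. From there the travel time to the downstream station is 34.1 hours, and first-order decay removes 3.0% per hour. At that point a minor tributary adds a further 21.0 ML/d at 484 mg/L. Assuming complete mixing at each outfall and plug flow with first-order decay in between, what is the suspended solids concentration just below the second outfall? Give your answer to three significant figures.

After mixing, C = (214.0·5.600 + 25.60·461.0) / 239.6 = 13000/239.6 = 54.26 mg/L; combined flow 239.6 ML/d.
3.0%/h lost → k = −ln(1 − 0.03) = 0.03046 h⁻¹.
Applying C = C₀e^(−kt): 54.26 × 0.3539 = 19.20 mg/L.
Second outfall: C = (239.6·19.20 + 21.00·484.0)/260.6 = 56.66 mg/L.

56.7 mg/L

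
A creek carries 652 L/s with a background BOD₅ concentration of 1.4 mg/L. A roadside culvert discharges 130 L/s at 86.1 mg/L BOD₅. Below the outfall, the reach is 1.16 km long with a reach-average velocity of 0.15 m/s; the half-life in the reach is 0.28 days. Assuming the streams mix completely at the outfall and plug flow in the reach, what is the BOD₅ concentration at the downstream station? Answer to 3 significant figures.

Conservation of mass: C = (652.0·1.400 + 130.0·86.10) / 782.0 = 12110/782.0 = 15.48 mg/L.
Travel time t = 1.16·1000 / 0.15 = 7733 s = 2.148 h.
Half-life 0.28 d → k = ln 2 / 0.28 = 2.476 d⁻¹.
First-order decay: C = 15.48·exp(−k·t) = 15.48·0.8013 = 12.40 mg/L.

12.4 mg/L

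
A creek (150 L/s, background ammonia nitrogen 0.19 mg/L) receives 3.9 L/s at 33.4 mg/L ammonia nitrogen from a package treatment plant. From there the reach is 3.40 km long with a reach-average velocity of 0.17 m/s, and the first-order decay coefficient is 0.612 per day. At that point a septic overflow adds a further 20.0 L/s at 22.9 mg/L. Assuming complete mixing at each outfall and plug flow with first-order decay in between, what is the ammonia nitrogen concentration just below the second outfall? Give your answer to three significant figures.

3.43 mg/L

Mixed concentration C = ΣQC/ΣQ = (150.0·0.1900 + 3.900·33.40) / 153.9 = 158.8/153.9 = 1.032 mg/L; combined flow 153.9 L/s.
Travel time t = 3.40·1000 / 0.17 = 20000 s = 5.556 h.
First-order decay: C = 1.032·exp(−k·t) = 1.032·0.8679 = 0.8953 mg/L.
Second outfall: C = (153.9·0.8953 + 20.00·22.90)/173.9 = 3.426 mg/L.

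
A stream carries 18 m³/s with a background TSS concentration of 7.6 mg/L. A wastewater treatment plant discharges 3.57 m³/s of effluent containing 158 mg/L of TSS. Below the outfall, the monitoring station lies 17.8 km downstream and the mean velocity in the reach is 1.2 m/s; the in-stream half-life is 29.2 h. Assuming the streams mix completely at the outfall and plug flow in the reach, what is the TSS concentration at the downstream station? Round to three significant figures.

29.5 mg/L

Mixed concentration C = ΣQC/ΣQ = (18.00·7.600 + 3.570·158.0) / 21.57 = 700.9/21.57 = 32.49 mg/L.
Travel time t = 17.8·1000 / 1.2 = 14830 s = 4.120 h.
Half-life 29.2 h → k = ln 2 / 29.2 = 0.02374 h⁻¹ = 0.5697 d⁻¹.
After decay, C = 32.49 × e^(−kt) = 32.49 × 0.9068 = 29.46 mg/L.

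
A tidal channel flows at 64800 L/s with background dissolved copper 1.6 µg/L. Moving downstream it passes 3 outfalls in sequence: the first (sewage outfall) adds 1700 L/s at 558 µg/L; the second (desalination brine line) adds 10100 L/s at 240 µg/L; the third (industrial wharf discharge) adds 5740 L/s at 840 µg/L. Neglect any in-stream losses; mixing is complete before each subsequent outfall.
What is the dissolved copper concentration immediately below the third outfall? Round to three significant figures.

Below outfall 1: Q → 66500 L/s, C = (64800·1.600 + 1700·558.0)/66500 = 15.82 µg/L.
Below outfall 2: Q → 76600 L/s, C = (66500·15.82 + 10100·240.0)/76600 = 45.38 µg/L.
Below outfall 3: Q → 82340 L/s, C = (76600·45.38 + 5740·840.0)/82340 = 100.8 µg/L.

101 µg/L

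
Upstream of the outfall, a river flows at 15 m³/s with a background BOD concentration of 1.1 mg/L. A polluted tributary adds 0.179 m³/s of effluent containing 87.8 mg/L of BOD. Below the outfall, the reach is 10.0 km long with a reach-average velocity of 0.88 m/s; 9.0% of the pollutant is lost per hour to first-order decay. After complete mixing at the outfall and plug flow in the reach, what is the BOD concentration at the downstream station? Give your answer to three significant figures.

1.58 mg/L

Mass balance: C = (15.00·1.100 + 0.1790·87.80) / 15.18 = 32.22/15.18 = 2.122 mg/L.
Travel time t = 10.0·1000 / 0.88 = 11360 s = 3.157 h.
9.0%/h lost → k = −ln(1 − 0.09) = 0.09431 h⁻¹.
After decay, C = 2.122 × e^(−kt) = 2.122 × 0.7425 = 1.576 mg/L.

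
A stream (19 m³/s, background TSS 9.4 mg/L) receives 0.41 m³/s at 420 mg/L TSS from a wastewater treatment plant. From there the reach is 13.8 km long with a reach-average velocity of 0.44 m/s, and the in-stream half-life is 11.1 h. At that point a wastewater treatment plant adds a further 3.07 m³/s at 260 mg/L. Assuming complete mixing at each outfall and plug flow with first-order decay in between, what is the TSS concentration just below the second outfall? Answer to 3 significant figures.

44.6 mg/L

Flow-weighted average: C = (19.00·9.400 + 0.4100·420.0) / 19.41 = 350.8/19.41 = 18.07 mg/L; combined flow 19.41 m³/s.
Travel time t = 13.8·1000 / 0.44 = 31360 s = 8.712 h.
Half-life 11.1 h → k = ln 2 / 11.1 = 0.06245 h⁻¹ = 1.499 d⁻¹.
After decay, C = 18.07 × e^(−kt) = 18.07 × 0.5804 = 10.49 mg/L.
Second outfall: C = (19.41·10.49 + 3.070·260.0)/22.48 = 44.56 mg/L.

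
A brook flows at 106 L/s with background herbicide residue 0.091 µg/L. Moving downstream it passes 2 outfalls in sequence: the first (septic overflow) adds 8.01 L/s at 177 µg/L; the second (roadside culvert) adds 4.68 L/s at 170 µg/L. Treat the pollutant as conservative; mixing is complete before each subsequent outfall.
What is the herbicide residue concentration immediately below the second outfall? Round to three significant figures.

Outfall 1: combined Q = 114.0 L/s; C = (106.0·0.09100 + 8.010·177.0)/114.0 = 12.52 µg/L.
Outfall 2: combined Q = 118.7 L/s; C = (114.0·12.52 + 4.680·170.0)/118.7 = 18.73 µg/L.

18.7 µg/L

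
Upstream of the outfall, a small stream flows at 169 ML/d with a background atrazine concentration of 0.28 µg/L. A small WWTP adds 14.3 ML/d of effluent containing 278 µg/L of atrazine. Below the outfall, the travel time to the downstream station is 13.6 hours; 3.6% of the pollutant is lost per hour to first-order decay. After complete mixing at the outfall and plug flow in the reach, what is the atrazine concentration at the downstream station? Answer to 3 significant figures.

13.3 µg/L

Mixed concentration C = ΣQC/ΣQ = (169.0·0.2800 + 14.30·278.0) / 183.3 = 4023/183.3 = 21.95 µg/L.
3.6%/h lost → k = −ln(1 − 0.036) = 0.03666 h⁻¹.
After decay, C = 21.95 × e^(−kt) = 21.95 × 0.6074 = 13.33 µg/L.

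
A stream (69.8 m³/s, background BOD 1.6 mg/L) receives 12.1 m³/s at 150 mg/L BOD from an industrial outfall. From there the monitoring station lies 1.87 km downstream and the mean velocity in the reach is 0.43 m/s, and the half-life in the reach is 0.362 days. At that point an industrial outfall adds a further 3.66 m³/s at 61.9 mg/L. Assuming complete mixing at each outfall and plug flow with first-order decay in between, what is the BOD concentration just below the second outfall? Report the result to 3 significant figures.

23.1 mg/L

Flow-weighted average: C = (69.80·1.600 + 12.10·150.0) / 81.90 = 1927/81.90 = 23.52 mg/L; combined flow 81.90 m³/s.
Travel time t = 1.87·1000 / 0.43 = 4349 s = 1.208 h.
Half-life 0.362 d → k = ln 2 / 0.362 = 1.915 d⁻¹.
Decay over the reach: 23.52·exp(−kt) = 23.52·0.9081 = 21.36 mg/L.
Second outfall: C = (81.90·21.36 + 3.660·61.90)/85.56 = 23.10 mg/L.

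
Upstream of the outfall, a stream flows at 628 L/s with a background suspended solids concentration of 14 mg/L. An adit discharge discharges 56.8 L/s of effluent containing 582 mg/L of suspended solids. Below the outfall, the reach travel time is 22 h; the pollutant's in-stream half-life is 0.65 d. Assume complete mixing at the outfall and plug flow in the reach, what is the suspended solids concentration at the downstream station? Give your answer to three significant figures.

23.0 mg/L

Mass balance: C = (628.0·14.00 + 56.80·582.0) / 684.8 = 41850/684.8 = 61.11 mg/L.
Half-life 0.65 d → k = ln 2 / 0.65 = 1.066 d⁻¹.
Decay over the reach: 61.11·exp(−kt) = 61.11·0.3762 = 22.99 mg/L.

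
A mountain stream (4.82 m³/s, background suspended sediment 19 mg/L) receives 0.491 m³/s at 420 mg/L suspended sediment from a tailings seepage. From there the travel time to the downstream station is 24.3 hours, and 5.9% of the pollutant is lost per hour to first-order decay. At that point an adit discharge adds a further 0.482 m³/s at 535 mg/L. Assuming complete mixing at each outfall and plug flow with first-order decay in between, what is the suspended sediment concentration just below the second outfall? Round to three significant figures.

Mass balance: C = (4.820·19.00 + 0.4910·420.0) / 5.311 = 297.8/5.311 = 56.07 mg/L; combined flow 5.311 m³/s.
5.9%/h lost → k = −ln(1 − 0.059) = 0.06081 h⁻¹.
First-order decay: C = 56.07·exp(−k·t) = 56.07·0.2282 = 12.79 mg/L.
Second outfall: C = (5.311·12.79 + 0.4820·535.0)/5.793 = 56.24 mg/L.

56.2 mg/L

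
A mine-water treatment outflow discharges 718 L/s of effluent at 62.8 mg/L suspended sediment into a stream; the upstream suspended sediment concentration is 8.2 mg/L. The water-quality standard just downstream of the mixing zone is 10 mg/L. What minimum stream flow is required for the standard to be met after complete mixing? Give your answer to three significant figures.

21100 L/s

Set C_mix = 10: (Q·8.200 + 718.0·62.80) / (Q + 718.0) = 10
→ Q = 718.0·(62.80 − 10)/(10 − 8.200) = 21060 L/s.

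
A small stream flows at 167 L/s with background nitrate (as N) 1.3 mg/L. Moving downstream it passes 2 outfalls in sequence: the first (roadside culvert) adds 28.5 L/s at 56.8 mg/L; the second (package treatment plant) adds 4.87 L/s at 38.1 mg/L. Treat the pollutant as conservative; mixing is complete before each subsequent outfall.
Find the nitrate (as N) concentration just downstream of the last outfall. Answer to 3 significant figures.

Outfall 1: combined Q = 195.5 L/s; C = (167.0·1.300 + 28.50·56.80)/195.5 = 9.391 mg/L.
Outfall 2: combined Q = 200.4 L/s; C = (195.5·9.391 + 4.870·38.10)/200.4 = 10.09 mg/L.

10.1 mg/L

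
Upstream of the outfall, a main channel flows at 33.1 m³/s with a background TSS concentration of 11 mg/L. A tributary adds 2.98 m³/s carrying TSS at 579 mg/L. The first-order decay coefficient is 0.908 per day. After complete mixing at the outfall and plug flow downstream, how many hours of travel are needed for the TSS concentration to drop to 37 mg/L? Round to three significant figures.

11.8 h

Mixed concentration C = ΣQC/ΣQ = (33.10·11.00 + 2.980·579.0) / 36.08 = 2090/36.08 = 57.91 mg/L.
57.91·exp(−k·t) = 37 → t = ln(57.91/37)/k = 42630 s = 11.84 h.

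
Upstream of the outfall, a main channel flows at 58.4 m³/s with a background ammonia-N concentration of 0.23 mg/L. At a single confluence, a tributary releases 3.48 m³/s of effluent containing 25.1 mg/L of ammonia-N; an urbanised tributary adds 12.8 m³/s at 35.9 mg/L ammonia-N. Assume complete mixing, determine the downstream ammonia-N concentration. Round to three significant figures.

7.50 mg/L

Mixed concentration C = ΣQC/ΣQ = (58.40·0.2300 + 3.480·25.10 + 12.80·35.90) / 74.68 = 560.3/74.68 = 7.503 mg/L.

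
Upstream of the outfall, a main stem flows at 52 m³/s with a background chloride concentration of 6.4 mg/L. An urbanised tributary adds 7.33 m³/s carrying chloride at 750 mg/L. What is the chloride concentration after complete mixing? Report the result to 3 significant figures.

Conservation of mass: C = (52.00·6.400 + 7.330·750.0) / 59.33 = 5830/59.33 = 98.27 mg/L.

98.3 mg/L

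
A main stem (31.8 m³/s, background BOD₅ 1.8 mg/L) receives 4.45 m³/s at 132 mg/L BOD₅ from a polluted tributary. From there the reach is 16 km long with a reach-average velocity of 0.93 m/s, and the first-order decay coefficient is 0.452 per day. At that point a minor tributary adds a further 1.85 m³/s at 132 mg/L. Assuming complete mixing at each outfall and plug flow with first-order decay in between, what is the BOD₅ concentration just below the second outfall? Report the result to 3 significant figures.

21.9 mg/L

Flow-weighted average: C = (31.80·1.800 + 4.450·132.0) / 36.25 = 644.6/36.25 = 17.78 mg/L; combined flow 36.25 m³/s.
Travel time t = 16·1000 / 0.93 = 17200 s = 4.779 h.
Applying C = C₀e^(−kt): 17.78 × 0.9139 = 16.25 mg/L.
At the second outfall, C = (36.25·16.25 + 1.850·132.0) / (36.25 + 1.850) = 21.87 mg/L.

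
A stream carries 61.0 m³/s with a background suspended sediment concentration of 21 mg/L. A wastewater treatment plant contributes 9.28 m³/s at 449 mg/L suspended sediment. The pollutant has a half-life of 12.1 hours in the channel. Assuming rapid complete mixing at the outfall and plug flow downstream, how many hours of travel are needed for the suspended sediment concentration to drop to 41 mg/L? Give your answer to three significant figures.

11.1 h

Conservation of mass: C = (61.00·21.00 + 9.280·449.0) / 70.28 = 5448/70.28 = 77.51 mg/L.
Half-life 12.1 h → k = ln 2 / 12.1 = 0.05728 h⁻¹ = 1.375 d⁻¹.
77.51·exp(−k·t) = 41 → t = ln(77.51/41)/k = 40020 s = 11.12 h.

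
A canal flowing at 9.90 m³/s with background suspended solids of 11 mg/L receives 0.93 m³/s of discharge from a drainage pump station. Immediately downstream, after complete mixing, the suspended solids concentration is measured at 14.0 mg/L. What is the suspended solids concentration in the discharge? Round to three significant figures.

45.9 mg/L

Mass balance: 9.900·11.00 + 0.9300·Cₑ = 10.83·14.00
→ Cₑ = (10.83·14.00 − 9.900·11.00) / 0.9300 = 45.94 mg/L.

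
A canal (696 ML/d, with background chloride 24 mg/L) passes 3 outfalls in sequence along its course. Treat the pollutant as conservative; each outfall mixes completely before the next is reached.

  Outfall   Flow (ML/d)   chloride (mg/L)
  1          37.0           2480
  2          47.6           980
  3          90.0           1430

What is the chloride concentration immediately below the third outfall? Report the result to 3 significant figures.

326 mg/L

Below outfall 1: Q → 733.0 ML/d, C = (696.0·24.00 + 37.00·2480)/733.0 = 148.0 mg/L.
Below outfall 2: Q → 780.6 ML/d, C = (733.0·148.0 + 47.60·980.0)/780.6 = 198.7 mg/L.
Below outfall 3: Q → 870.6 ML/d, C = (780.6·198.7 + 90.00·1430)/870.6 = 326.0 mg/L.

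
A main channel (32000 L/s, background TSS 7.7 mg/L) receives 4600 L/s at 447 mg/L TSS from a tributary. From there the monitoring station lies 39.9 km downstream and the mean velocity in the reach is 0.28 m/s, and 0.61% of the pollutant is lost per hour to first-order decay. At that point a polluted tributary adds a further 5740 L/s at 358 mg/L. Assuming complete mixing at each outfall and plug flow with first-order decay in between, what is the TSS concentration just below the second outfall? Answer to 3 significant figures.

Flow-weighted average: C = (32000·7.700 + 4600·447.0) / 36600 = 2303000/36600 = 62.91 mg/L; combined flow 36600 L/s.
Travel time t = 39.9·1000 / 0.28 = 142500 s = 39.58 h.
0.61%/h lost → k = −ln(1 − 0.0061) = 0.006119 h⁻¹.
After decay, C = 62.91 × e^(−kt) = 62.91 × 0.7849 = 49.38 mg/L.
At the second outfall, C = (36600·49.38 + 5740·358.0) / (36600 + 5740) = 91.22 mg/L.

91.2 mg/L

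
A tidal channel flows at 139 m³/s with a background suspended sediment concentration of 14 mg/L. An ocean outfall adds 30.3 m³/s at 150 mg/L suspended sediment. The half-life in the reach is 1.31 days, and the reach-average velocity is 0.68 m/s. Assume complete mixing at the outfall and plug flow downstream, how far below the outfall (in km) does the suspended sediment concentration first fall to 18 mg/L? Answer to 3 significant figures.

Mass balance: C = (139.0·14.00 + 30.30·150.0) / 169.3 = 6491/169.3 = 38.34 mg/L.
Half-life 1.31 d → k = ln 2 / 1.31 = 0.5291 d⁻¹.
Set 38.34·exp(−k·t) = 18 → t = ln(38.34/18)/k = 123500 s = 34.30 h.
Distance = v·t = 0.68·123500 = 83960 m = 83.96 km.

84.0 km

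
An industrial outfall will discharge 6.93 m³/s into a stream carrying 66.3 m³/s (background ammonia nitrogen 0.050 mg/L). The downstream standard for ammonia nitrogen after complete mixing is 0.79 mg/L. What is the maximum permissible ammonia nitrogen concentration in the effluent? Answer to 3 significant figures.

7.87 mg/L

At the limit, (Qr·Cr + Qe·Cₑ)/(Qr + Qe) = 0.79:
Cₑ = (73.23·0.79 − 66.30·0.05000) / 6.930 = 7.870 mg/L.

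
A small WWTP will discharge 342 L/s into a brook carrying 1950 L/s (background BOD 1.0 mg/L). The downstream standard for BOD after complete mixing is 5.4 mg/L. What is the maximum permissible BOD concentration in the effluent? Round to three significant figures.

30.5 mg/L

At the limit, (Qr·Cr + Qe·Cₑ)/(Qr + Qe) = 5.4:
Cₑ = (2292·5.4 − 1950·1.000) / 342.0 = 30.49 mg/L.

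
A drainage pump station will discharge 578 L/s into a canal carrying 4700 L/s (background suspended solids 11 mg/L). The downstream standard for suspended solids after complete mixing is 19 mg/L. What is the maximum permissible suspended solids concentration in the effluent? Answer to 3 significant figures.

84.1 mg/L

At the limit, (Qr·Cr + Qe·Cₑ)/(Qr + Qe) = 19:
Cₑ = (5278·19 − 4700·11.00) / 578.0 = 84.05 mg/L.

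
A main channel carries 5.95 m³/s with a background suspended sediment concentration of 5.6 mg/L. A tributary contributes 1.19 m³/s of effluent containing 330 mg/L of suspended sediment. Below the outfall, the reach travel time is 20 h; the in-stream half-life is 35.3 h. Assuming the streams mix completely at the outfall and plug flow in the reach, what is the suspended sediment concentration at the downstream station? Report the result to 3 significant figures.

40.3 mg/L

Mass balance: C = (5.950·5.600 + 1.190·330.0) / 7.140 = 426.0/7.140 = 59.67 mg/L.
Half-life 35.3 h → k = ln 2 / 35.3 = 0.01964 h⁻¹ = 0.4713 d⁻¹.
Decay over the reach: 59.67·exp(−kt) = 59.67·0.6752 = 40.29 mg/L.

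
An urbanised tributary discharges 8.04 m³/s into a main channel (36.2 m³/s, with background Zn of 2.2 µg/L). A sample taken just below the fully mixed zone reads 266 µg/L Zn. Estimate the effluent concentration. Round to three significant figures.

1450 µg/L

Mass balance: 36.20·2.200 + 8.040·Cₑ = 44.24·266.0
→ Cₑ = (44.24·266.0 − 36.20·2.200) / 8.040 = 1454 µg/L.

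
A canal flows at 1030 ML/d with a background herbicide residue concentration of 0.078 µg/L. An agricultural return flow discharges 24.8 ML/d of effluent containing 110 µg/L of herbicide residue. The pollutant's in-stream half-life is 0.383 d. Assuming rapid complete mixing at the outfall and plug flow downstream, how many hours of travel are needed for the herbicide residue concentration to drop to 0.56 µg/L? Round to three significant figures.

20.7 h

After mixing, C = (1030·0.07800 + 24.80·110.0) / 1055 = 2808/1055 = 2.662 µg/L.
Half-life 0.383 d → k = ln 2 / 0.383 = 1.810 d⁻¹.
2.662·exp(−k·t) = 0.56 → t = ln(2.662/0.56)/k = 74430 s = 20.68 h.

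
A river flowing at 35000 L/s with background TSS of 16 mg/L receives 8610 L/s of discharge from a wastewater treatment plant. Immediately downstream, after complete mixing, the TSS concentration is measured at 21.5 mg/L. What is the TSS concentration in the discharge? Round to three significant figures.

43.9 mg/L

Mass balance: 35000·16.00 + 8610·Cₑ = 43610·21.50
→ Cₑ = (43610·21.50 − 35000·16.00) / 8610 = 43.86 mg/L.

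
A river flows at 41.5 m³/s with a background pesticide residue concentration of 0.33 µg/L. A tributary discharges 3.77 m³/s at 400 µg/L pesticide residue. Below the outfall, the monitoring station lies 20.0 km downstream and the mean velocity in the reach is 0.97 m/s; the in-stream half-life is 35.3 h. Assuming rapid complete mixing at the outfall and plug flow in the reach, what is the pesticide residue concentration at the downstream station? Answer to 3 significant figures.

Conservation of mass: C = (41.50·0.3300 + 3.770·400.0) / 45.27 = 1522/45.27 = 33.61 µg/L.
Travel time t = 20.0·1000 / 0.97 = 20620 s = 5.727 h.
Half-life 35.3 h → k = ln 2 / 35.3 = 0.01964 h⁻¹ = 0.4713 d⁻¹.
First-order decay: C = 33.61·exp(−k·t) = 33.61·0.8936 = 30.04 µg/L.

30.0 µg/L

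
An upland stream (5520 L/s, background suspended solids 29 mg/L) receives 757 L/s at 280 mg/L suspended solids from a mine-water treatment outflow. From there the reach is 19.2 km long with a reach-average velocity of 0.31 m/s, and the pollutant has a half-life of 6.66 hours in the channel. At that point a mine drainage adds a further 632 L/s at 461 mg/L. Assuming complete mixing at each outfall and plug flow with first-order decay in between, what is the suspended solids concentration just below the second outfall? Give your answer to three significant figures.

Conservation of mass: C = (5520·29.00 + 757.0·280.0) / 6277 = 372000/6277 = 59.27 mg/L; combined flow 6277 L/s.
Travel time t = 19.2·1000 / 0.31 = 61940 s = 17.20 h.
Half-life 6.66 h → k = ln 2 / 6.66 = 0.1041 h⁻¹ = 2.498 d⁻¹.
First-order decay: C = 59.27·exp(−k·t) = 59.27·0.1669 = 9.890 mg/L.
Second outfall: C = (6277·9.890 + 632.0·461.0)/6909 = 51.16 mg/L.

51.2 mg/L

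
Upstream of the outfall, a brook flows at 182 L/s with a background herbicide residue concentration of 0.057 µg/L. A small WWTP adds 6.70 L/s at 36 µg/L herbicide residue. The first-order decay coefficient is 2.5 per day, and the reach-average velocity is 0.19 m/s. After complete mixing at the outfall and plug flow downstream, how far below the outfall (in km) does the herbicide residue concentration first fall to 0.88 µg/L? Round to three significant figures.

2.73 km

Mixed concentration C = ΣQC/ΣQ = (182.0·0.05700 + 6.700·36.00) / 188.7 = 251.6/188.7 = 1.333 µg/L.
Set 1.333·exp(−k·t) = 0.88 → t = ln(1.333/0.88)/k = 14360 s = 3.988 h.
Distance = v·t = 0.19·14360 = 2728 m = 2.728 km.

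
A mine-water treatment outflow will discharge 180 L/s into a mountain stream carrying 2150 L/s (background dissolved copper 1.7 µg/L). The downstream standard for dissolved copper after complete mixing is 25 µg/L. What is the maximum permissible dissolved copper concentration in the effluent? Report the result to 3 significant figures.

At the limit, (Qr·Cr + Qe·Cₑ)/(Qr + Qe) = 25:
Cₑ = (2330·25 − 2150·1.700) / 180.0 = 303.3 µg/L.

303 µg/L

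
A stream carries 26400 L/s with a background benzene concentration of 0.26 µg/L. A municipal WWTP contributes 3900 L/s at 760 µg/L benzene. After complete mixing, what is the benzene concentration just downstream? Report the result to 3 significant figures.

Flow-weighted average: C = (26400·0.2600 + 3900·760.0) / 30300 = 2971000/30300 = 98.05 µg/L.

98.0 µg/L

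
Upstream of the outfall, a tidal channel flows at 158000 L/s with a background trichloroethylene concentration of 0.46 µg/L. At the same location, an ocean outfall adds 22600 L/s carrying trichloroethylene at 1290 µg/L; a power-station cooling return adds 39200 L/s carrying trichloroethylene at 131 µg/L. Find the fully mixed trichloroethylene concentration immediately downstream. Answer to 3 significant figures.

Mixed concentration C = ΣQC/ΣQ = (158000·0.4600 + 22600·1290 + 39200·131.0) / 219800 = 34360000/219800 = 156.3 µg/L.

156 µg/L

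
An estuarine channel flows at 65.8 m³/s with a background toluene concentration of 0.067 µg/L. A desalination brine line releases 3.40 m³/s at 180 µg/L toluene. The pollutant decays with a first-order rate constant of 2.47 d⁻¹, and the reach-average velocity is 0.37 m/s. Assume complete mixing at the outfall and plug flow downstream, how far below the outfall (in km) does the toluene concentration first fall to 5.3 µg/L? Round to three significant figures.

Flow-weighted average: C = (65.80·0.06700 + 3.400·180.0) / 69.20 = 616.4/69.20 = 8.908 µg/L.
Set 8.908·exp(−k·t) = 5.3 → t = ln(8.908/5.3)/k = 18160 s = 5.045 h.
Distance = v·t = 0.37·18160 = 6720 m = 6.720 km.

6.72 km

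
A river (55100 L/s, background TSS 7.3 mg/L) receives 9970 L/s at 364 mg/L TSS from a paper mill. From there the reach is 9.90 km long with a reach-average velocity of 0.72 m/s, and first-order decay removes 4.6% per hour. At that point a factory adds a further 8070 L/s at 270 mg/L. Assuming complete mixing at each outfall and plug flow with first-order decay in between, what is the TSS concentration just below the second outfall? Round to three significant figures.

75.8 mg/L

Mass balance: C = (55100·7.300 + 9970·364.0) / 65070 = 4031000/65070 = 61.95 mg/L; combined flow 65070 L/s.
Travel time t = 9.90·1000 / 0.72 = 13750 s = 3.819 h.
4.6%/h lost → k = −ln(1 − 0.046) = 0.04709 h⁻¹.
First-order decay: C = 61.95·exp(−k·t) = 61.95·0.8354 = 51.75 mg/L.
Second outfall: C = (65070·51.75 + 8070·270.0)/73140 = 75.84 mg/L.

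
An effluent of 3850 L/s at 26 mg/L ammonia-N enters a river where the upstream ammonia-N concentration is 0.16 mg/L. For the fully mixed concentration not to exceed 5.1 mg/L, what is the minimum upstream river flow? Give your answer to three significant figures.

Set C_mix = 5.1: (Q·0.1600 + 3850·26.00) / (Q + 3850) = 5.1
→ Q = 3850·(26.00 − 5.1)/(5.1 − 0.1600) = 16290 L/s.

16300 L/s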